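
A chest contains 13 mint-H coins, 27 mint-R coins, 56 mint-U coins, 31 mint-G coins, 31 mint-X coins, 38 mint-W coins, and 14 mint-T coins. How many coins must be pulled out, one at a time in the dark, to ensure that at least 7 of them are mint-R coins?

190

In the worst case for collecting mint-R coins, every non-mint-R coin comes out first.
There are 13 + 56 + 31 + 31 + 38 + 14 = 183 non-mint-R coins altogether.
After those, each further coin must be mint-R, so 183 + 7 = 190 draws guarantee 7 mint-R coins.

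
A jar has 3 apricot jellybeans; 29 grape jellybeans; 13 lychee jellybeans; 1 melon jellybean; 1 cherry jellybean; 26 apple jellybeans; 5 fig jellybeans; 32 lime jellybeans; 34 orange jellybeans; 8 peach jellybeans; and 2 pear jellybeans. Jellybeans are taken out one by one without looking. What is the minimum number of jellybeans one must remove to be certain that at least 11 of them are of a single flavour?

71

The 11 flavours are the holes; the jellybeans drawn are the pigeons.
To avoid 11 of any one flavour, the worst case takes at most 10 of each flavour, or every jellybean of a flavour that has fewer than 10.
That gives 3 + 10 + 10 + 1 + 1 + 10 + 5 + 10 + 10 + 8 + 2 = 70 jellybeans with no flavour reaching 11.
The next jellybean forces some flavour to 11, so 70 + 1 = 71.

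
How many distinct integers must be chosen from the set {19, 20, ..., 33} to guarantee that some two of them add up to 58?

Group the elements by complementary pair {x, 58−x}: {25,33}, {26,32}, {27,31}, …, giving 4 two-element pairs; the single value 29 (it cannot pair with itself since the integers are distinct); and 6 integers whose partner 58−x falls outside [19,33].
By the pigeonhole principle, treating each of those 11 groups as a pigeonhole, one can pick one integer per group — 11 integers — with no two summing to 58.
The 12th integer lands in an occupied pair, forcing a sum of 58.

12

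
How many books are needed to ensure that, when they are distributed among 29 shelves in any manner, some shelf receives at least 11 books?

With 290 books one could put exactly 10 in each of the 29 shelves, and no shelf would reach 11.
One more book must land in a shelf that already has 10, giving it 11.
So 29 × 10 + 1 = 291 books are required.

291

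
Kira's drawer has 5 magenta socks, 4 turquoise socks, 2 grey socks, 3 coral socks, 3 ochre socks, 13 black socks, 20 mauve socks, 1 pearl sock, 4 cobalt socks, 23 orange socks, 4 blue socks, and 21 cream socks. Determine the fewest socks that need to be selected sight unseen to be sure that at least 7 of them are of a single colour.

Put each drawn sock into a box by colour. The largest draw with every box below 7 takes min(count, 6) from each colour; colours with fewer than 6 contribute all they have.
Σ min(cᵢ, 6) = 5 + 4 + 2 + 3 + 3 + 6 + 6 + 1 + 4 + 6 + 4 + 6 = 50.
Draw number 50 + 1 = 51 must push one box to 7.

51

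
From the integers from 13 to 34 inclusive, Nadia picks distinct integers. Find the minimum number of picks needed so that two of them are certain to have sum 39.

A set avoiding the sum 39 can contain at most one of each pair {x, 39−x}, plus the 8 elements whose complement lies outside the range.
The integers 20, …, 34 (15 of them) are such a set: any two sum to at least 20+21 = 41 > 39.
Any 16th integer completes one of the 7 pairs, so 16 choices force a sum of 39.

16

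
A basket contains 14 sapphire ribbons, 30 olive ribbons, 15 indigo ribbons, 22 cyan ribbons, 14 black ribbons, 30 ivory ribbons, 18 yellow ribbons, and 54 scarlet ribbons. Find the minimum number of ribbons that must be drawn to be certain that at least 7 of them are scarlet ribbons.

In the worst case for collecting scarlet ribbons, every non-scarlet ribbon comes out first.
There are 14 + 30 + 15 + 22 + 14 + 30 + 18 = 143 non-scarlet ribbons altogether.
After those, each further ribbon must be scarlet, so 143 + 7 = 150 draws guarantee 7 scarlet ribbons.

150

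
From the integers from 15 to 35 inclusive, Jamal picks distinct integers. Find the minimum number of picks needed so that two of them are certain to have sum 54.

14

A set avoiding the sum 54 can contain at most one of each pair {x, 54−x}, plus the 5 elements whose complement lies outside the range or equal to its own complement.
The integers 15, …, 27 (13 of them) are such a set: any two sum to at least 15+16 = 31 and at most 26+27 = 53 < 54.
By pigeonhole, any 14th integer completes one of the 8 pairs, so 14 choices force a sum of 54.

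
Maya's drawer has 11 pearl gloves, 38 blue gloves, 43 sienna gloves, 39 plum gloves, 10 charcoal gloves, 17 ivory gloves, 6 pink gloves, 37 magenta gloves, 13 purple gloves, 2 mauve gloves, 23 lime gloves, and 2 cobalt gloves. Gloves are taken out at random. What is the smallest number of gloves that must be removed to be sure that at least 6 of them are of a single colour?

An adversary could hand out at most 5 gloves per colour (mauve, cobalt run out sooner): 5 + 5 + 5 + 5 + 5 + 5 + 5 + 5 + 5 + 2 + 5 + 2 = 54 gloves and still no colour has 6.
By the pigeonhole principle, one more glove lands in a colour already at 5, so 55 draws are enough and 54 are not.

55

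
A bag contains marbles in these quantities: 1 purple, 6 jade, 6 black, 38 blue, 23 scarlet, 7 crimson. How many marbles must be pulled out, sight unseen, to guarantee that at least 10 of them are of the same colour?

39

By pigeonhole, the 6 colours are the holes; the marbles drawn are the pigeons.
To avoid 10 of any one colour, the worst case takes at most 9 of each colour, or every marble of a colour that has fewer than 9.
That gives 1 + 6 + 6 + 9 + 9 + 7 = 38 marbles with no colour reaching 10.
The next marble forces some colour to 10, so 38 + 1 = 39.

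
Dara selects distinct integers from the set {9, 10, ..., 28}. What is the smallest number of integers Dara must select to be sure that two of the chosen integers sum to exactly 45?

Group the elements by complementary pair {x, 45−x}: {17,28}, {18,27}, {19,26}, …, giving 6 two-element pairs and 8 integers whose partner 45−x falls outside [9,28].
Pigeonhole: treating each of those 14 groups as a pigeonhole, one can pick one integer per group — 14 integers — with no two summing to 45.
The 15th integer lands in an occupied pair, forcing a sum of 45.

15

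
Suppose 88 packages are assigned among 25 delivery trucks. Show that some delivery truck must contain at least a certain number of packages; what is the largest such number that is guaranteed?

4

By pigeonhole, the 25 delivery trucks are the holes and the 88 packages are the pigeons.
If every delivery truck held at most 3 packages, the total would be at most 25 × 3 = 75, which is less than 88.
So some delivery truck holds at least ⌈88/25⌉ = 4 packages.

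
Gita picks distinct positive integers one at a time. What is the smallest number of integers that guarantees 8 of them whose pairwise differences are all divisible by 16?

113

Integers whose pairwise differences are multiples of 16 are exactly those sharing a remainder mod 16. Pigeonhole: the 16 residue classes mod 16 are the pigeonholes.
With 112 integers one could put 7 in each residue class and have no class reach 8.
The 113th integer pushes some class to 8, so 16·7 + 1 = 113.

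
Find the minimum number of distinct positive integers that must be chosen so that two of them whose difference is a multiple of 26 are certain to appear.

Integers whose pairwise differences are multiples of 26 are exactly those sharing a remainder mod 26. The 26 residue classes mod 26 are the pigeonholes.
With 26 integers one could put 1 in each residue class and have no class reach 2.
The 27th integer pushes some class to 2, so 26·1 + 1 = 27.

27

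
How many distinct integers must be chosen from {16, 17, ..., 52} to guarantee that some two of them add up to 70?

21

A set avoiding the sum 70 can contain at most one of each pair {x, 70−x}, plus the 3 elements whose complement lies outside the range or equal to its own complement.
The integers 16, …, 35 (20 of them) are such a set: any two sum to at least 16+17 = 33 and at most 34+35 = 69 < 70.
Any 21st integer completes one of the 17 pairs, so 21 choices force a sum of 70.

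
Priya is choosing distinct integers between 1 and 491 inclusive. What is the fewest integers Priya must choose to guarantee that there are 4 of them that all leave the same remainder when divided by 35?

By the pigeonhole principle, the 35 residue classes mod 35 are the pigeonholes.
With 105 integers one could put 3 in each residue class and have no class reach 4.
The 106th integer pushes some class to 4, so 35·3 + 1 = 106.

106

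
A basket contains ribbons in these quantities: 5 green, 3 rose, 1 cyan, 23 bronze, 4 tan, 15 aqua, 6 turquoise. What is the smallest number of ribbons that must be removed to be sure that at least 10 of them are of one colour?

An adversary could hand out at most 9 ribbons per colour (5 colours run out sooner): 5 + 3 + 1 + 9 + 4 + 9 + 6 = 37 ribbons and still no colour has 10.
One more ribbon lands in a colour already at 9, so 38 draws are enough and 37 are not.

38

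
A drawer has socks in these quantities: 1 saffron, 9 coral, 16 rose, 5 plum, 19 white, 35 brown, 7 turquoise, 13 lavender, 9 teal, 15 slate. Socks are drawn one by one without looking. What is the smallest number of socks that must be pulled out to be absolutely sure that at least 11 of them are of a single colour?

The 10 colours are the holes; the socks drawn are the pigeons.
To avoid 11 of any one colour, the worst case takes at most 10 of each colour, or every sock of a colour that has fewer than 10.
That gives 1 + 9 + 10 + 5 + 10 + 10 + 7 + 10 + 9 + 10 = 81 socks with no colour reaching 11.
The next sock forces some colour to 11, so 81 + 1 = 82.

82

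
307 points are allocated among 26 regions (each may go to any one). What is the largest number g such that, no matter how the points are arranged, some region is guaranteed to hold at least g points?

12

The 26 regions are the holes and the 307 points are the pigeons.
If every region held at most 11 points, the total would be at most 26 × 11 = 286, which is less than 307.
So some region holds at least ⌈307/26⌉ = 12 points.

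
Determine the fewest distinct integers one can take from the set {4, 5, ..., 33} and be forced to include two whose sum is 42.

19

A set avoiding the sum 42 can contain at most one of each pair {x, 42−x}, plus the 6 elements whose complement lies outside the range or equal to its own complement.
The integers 4, …, 21 (18 of them) are such a set: any two sum to at least 4+5 = 9 and at most 20+21 = 41 < 42.
Any 19th integer completes one of the 12 pairs, so 19 choices force a sum of 42.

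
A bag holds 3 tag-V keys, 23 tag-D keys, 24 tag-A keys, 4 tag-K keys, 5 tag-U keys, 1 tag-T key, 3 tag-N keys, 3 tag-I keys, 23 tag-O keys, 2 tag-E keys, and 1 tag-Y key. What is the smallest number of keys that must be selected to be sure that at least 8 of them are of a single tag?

By the pigeonhole principle, the 11 tags are the holes; the keys drawn are the pigeons.
To avoid 8 of any one tag, the worst case takes at most 7 of each tag, or every key of a tag that has fewer than 7.
That gives 3 + 7 + 7 + 4 + 5 + 1 + 3 + 3 + 7 + 2 + 1 = 43 keys with no tag reaching 8.
The next key forces some tag to 8, so 43 + 1 = 44.

44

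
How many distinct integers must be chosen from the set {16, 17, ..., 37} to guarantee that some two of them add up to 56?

14

A set avoiding the sum 56 can contain at most one of each pair {x, 56−x}, plus the 4 elements whose complement lies outside the range or equal to its own complement.
The integers 16, …, 28 (13 of them) are such a set: any two sum to at least 16+17 = 33 and at most 27+28 = 55 < 56.
Any 14th integer completes one of the 9 pairs, so 14 choices force a sum of 56.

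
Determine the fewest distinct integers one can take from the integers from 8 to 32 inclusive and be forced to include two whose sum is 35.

Two chosen integers sum to 35 exactly when both halves of some pair {x, 35−x} with 8 ≤ x ≤ 35−x ≤ 27 are chosen — 10 such pairs.
The remaining 5 elements (those with no distinct partner in range) can never complete a 35-sum, so the worst case takes all of them and one from each pair: 5 + 10 = 15.
The 16th integer has to be the second member of some pair, so 15 + 1 = 16.

16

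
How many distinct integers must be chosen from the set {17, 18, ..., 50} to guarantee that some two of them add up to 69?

A set avoiding the sum 69 can contain at most one of each pair {x, 69−x}, plus the 2 elements whose complement lies outside the range.
The integers 17, …, 34 (18 of them) are such a set: any two sum to at least 17+18 = 35 and at most 33+34 = 67 < 69.
By pigeonhole, any 19th integer completes one of the 16 pairs, so 19 choices force a sum of 69.

19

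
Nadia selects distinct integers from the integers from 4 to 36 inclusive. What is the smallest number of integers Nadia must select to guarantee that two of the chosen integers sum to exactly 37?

A set avoiding the sum 37 can contain at most one of each pair {x, 37−x}, plus the 3 elements whose complement lies outside the range.
The integers 19, …, 36 (18 of them) are such a set: any two sum to at least 19+20 = 39 > 37.
By pigeonhole, any 19th integer completes one of the 15 pairs, so 19 choices force a sum of 37.

19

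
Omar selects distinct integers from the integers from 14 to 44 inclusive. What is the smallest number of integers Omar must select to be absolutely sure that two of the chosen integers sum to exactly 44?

Two chosen integers sum to 44 exactly when both halves of some pair {x, 44−x} with 14 ≤ x ≤ 44−x ≤ 30 are chosen — 8 such pairs.
The remaining 15 elements (those with no distinct partner in range) can never complete a 44-sum, so the worst case takes all of them and one from each pair: 15 + 8 = 23.
The 24th integer has to be the second member of some pair, so 23 + 1 = 24.

24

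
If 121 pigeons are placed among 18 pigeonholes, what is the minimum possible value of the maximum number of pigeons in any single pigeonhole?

Pigeonhole: the 18 pigeonholes are the holes and the 121 pigeons are the pigeons.
If every pigeonhole held at most 6 pigeons, the total would be at most 18 × 6 = 108, which is less than 121.
So some pigeonhole holds at least ⌈121/18⌉ = 7 pigeons.

7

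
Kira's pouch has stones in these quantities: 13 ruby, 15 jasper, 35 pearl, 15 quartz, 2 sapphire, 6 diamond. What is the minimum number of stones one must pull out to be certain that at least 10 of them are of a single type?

By the pigeonhole principle, put each drawn stone into a box by type. The largest draw with every box below 10 takes min(count, 9) from each type; types with fewer than 9 contribute all they have.
Σ min(cᵢ, 9) = 9 + 9 + 9 + 9 + 2 + 6 = 44.
Draw number 44 + 1 = 45 must push one box to 10.

45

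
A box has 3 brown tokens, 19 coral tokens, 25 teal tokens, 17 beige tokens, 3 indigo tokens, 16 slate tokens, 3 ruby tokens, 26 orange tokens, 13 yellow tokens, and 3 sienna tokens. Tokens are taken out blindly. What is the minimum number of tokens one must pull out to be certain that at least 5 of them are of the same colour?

37

By the pigeonhole principle, the 10 colours are the holes; the tokens drawn are the pigeons.
To avoid 5 of any one colour, the worst case takes at most 4 of each colour, or every token of a colour that has fewer than 4.
That gives 3 + 4 + 4 + 4 + 3 + 4 + 3 + 4 + 4 + 3 = 36 tokens with no colour reaching 5.
The next token forces some colour to 5, so 36 + 1 = 37.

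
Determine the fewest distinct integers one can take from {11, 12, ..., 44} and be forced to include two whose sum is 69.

Two chosen integers sum to 69 exactly when both halves of some pair {x, 69−x} with 25 ≤ x ≤ 69−x ≤ 44 are chosen — 10 such pairs.
The remaining 14 elements (those with no distinct partner in range) can never complete a 69-sum, so the worst case takes all of them and one from each pair: 14 + 10 = 24.
By pigeonhole, the 25th integer has to be the second member of some pair, so 24 + 1 = 25.

25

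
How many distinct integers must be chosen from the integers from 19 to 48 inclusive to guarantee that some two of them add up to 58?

A set avoiding the sum 58 can contain at most one of each pair {x, 58−x}, plus the 10 elements whose complement lies outside the range or equal to its own complement.
The integers 29, …, 48 (20 of them) are such a set: any two sum to at least 29+30 = 59 > 58.
Any 21st integer completes one of the 10 pairs, so 21 choices force a sum of 58.

21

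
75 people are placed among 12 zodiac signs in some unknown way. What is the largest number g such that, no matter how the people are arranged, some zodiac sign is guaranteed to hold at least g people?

7

The 12 zodiac signs are the holes and the 75 people are the pigeons.
If every zodiac sign held at most 6 people, the total would be at most 12 × 6 = 72, which is less than 75.
So some zodiac sign holds at least ⌈75/12⌉ = 7 people.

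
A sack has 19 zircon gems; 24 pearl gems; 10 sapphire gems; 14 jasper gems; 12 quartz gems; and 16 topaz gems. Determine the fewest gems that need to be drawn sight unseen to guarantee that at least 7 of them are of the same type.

An adversary could hand out at most 6 gems per type: 6 + 6 + 6 + 6 + 6 + 6 = 36 gems and still no type has 7.
By the pigeonhole principle, one more gem lands in a type already at 6, so 37 draws are enough and 36 are not.

37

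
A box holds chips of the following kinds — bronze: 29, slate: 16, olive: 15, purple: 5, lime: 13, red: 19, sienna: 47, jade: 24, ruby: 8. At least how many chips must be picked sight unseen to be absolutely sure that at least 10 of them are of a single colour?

By the pigeonhole principle, the 9 colours are the holes; the chips drawn are the pigeons.
To avoid 10 of any one colour, the worst case takes at most 9 of each colour, or every chip of a colour that has fewer than 9.
That gives 9 + 9 + 9 + 5 + 9 + 9 + 9 + 9 + 8 = 76 chips with no colour reaching 10.
The next chip forces some colour to 10, so 76 + 1 = 77.

77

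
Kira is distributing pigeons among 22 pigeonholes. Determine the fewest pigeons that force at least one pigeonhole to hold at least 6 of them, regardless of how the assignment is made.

111

With 110 pigeons one could put exactly 5 in each of the 22 pigeonholes, and no pigeonhole would reach 6.
By the pigeonhole principle, one more pigeon must land in a pigeonhole that already has 5, giving it 6.
So 22 × 5 + 1 = 111 pigeons are required.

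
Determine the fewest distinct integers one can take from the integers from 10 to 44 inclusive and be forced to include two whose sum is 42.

Group the elements by complementary pair {x, 42−x}: {10,32}, {11,31}, {12,30}, …, giving 11 two-element pairs; the single value 21 (it cannot pair with itself since the integers are distinct); and 12 integers whose partner 42−x falls outside [10,44].
Treating each of those 24 groups as a pigeonhole, one can pick one integer per group — 24 integers — with no two summing to 42.
The 25th integer lands in an occupied pair, forcing a sum of 42.

25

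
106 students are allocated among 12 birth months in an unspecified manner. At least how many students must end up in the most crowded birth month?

9

By pigeonhole, the 12 birth months are the holes and the 106 students are the pigeons.
If every birth month held at most 8 students, the total would be at most 12 × 8 = 96, which is less than 106.
So some birth month holds at least ⌈106/12⌉ = 9 students.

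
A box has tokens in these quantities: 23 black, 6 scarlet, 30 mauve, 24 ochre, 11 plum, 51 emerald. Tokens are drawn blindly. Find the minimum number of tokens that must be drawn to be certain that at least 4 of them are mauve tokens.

119

In the worst case for collecting mauve tokens, every non-mauve token comes out first.
There are 23 + 6 + 24 + 11 + 51 = 115 non-mauve tokens altogether.
After those, each further token must be mauve, so 115 + 4 = 119 draws guarantee 4 mauve tokens.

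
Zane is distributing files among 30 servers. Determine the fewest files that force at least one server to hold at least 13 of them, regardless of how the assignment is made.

With 360 files one could put exactly 12 in each of the 30 servers, and no server would reach 13.
One more file must land in a server that already has 12, giving it 13.
So 30 × 12 + 1 = 361 files are required.

361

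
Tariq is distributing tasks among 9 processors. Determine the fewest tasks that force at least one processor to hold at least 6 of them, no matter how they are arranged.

46

With 45 tasks one could put exactly 5 in each of the 9 processors, and no processor would reach 6.
Pigeonhole: one more task must land in a processor that already has 5, giving it 6.
So 9 × 5 + 1 = 46 tasks are required.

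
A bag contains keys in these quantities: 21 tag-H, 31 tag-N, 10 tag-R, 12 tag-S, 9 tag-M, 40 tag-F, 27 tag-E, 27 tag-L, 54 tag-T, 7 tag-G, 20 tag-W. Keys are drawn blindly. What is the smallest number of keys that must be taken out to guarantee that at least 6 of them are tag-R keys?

In the worst case for collecting tag-R keys, every non-tag-R key comes out first.
There are 21 + 31 + 12 + 9 + 40 + 27 + 27 + 54 + 7 + 20 = 248 non-tag-R keys altogether.
After those, each further key must be tag-R, so 248 + 6 = 254 draws guarantee 6 tag-R keys.

254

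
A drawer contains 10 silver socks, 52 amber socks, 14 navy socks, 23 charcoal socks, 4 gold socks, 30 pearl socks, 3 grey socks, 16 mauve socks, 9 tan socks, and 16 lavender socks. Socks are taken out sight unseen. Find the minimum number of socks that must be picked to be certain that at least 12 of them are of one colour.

Pigeonhole: put each drawn sock into a box by colour. The largest draw with every box below 12 takes min(count, 11) from each colour; colours with fewer than 11 contribute all they have.
Σ min(cᵢ, 11) = 10 + 11 + 11 + 11 + 4 + 11 + 3 + 11 + 9 + 11 = 92.
Draw number 92 + 1 = 93 must push one box to 12.

93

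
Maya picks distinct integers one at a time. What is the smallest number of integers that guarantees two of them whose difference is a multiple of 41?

Integers whose pairwise differences are multiples of 41 are exactly those sharing a remainder mod 41. By pigeonhole, the 41 residue classes mod 41 are the pigeonholes.
With 41 integers one could put 1 in each residue class and have no class reach 2.
The 42nd integer pushes some class to 2, so 41·1 + 1 = 42.

42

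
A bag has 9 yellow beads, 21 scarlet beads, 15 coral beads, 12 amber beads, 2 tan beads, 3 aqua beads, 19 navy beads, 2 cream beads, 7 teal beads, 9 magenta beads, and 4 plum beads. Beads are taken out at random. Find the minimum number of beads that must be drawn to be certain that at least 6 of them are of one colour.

47

An adversary could hand out at most 5 beads per colour (4 colours run out sooner): 5 + 5 + 5 + 5 + 2 + 3 + 5 + 2 + 5 + 5 + 4 = 46 beads and still no colour has 6.
By the pigeonhole principle, one more bead lands in a colour already at 5, so 47 draws are enough and 46 are not.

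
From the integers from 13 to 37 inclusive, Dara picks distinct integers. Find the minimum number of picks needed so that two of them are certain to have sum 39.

19

Group the elements by complementary pair {x, 39−x}: {13,26}, {14,25}, {15,24}, …, giving 7 two-element pairs and 11 integers whose partner 39−x falls outside [13,37].
Treating each of those 18 groups as a pigeonhole, one can pick one integer per group — 18 integers — with no two summing to 39.
The 19th integer lands in an occupied pair, forcing a sum of 39.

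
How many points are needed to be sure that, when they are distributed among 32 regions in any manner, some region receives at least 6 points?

With 160 points one could put exactly 5 in each of the 32 regions, and no region would reach 6.
One more point must land in a region that already has 5, giving it 6.
So 32 × 5 + 1 = 161 points are required.

161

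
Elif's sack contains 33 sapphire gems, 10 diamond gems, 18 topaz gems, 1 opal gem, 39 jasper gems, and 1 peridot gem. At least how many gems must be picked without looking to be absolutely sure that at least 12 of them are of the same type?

46

An adversary could hand out at most 11 gems per type (diamond, opal, peridot run out sooner): 11 + 10 + 11 + 1 + 11 + 1 = 45 gems and still no type has 12.
One more gem lands in a type already at 11, so 46 draws are enough and 45 are not.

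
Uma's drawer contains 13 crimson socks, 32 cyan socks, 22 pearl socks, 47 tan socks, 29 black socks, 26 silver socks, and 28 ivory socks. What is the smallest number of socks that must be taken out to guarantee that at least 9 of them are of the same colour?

57

Pigeonhole: put each drawn sock into a box by colour. The largest draw with every box below 9 takes min(count, 8) from each colour.
Σ min(cᵢ, 8) = 8 + 8 + 8 + 8 + 8 + 8 + 8 = 56.
Draw number 56 + 1 = 57 must push one box to 9.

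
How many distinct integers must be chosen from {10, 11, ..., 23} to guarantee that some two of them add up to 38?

A set avoiding the sum 38 can contain at most one of each pair {x, 38−x}, plus the 6 elements whose complement lies outside the range or equal to its own complement.
The integers 10, …, 19 (10 of them) are such a set: any two sum to at least 10+11 = 21 and at most 18+19 = 37 < 38.
Any 11th integer completes one of the 4 pairs, so 11 choices force a sum of 38.

11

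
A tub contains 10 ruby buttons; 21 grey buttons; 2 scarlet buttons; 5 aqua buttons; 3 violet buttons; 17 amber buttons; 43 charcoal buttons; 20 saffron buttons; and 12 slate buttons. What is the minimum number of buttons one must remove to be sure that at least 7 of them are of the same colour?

Pigeonhole: put each drawn button into a box by colour. The largest draw with every box below 7 takes min(count, 6) from each colour; colours with fewer than 6 contribute all they have.
Σ min(cᵢ, 6) = 6 + 6 + 2 + 5 + 3 + 6 + 6 + 6 + 6 = 46.
Draw number 46 + 1 = 47 must push one box to 7.

47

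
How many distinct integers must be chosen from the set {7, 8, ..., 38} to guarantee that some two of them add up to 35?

22

Two chosen integers sum to 35 exactly when both halves of some pair {x, 35−x} with 7 ≤ x ≤ 35−x ≤ 28 are chosen — 11 such pairs.
The remaining 10 elements (those with no distinct partner in range) can never complete a 35-sum, so the worst case takes all of them and one from each pair: 10 + 11 = 21.
The 22nd integer has to be the second member of some pair, so 21 + 1 = 22.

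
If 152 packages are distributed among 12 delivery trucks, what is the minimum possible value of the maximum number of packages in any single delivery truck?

By the pigeonhole principle, the 12 delivery trucks are the holes and the 152 packages are the pigeons.
If every delivery truck held at most 12 packages, the total would be at most 12 × 12 = 144, which is less than 152.
So some delivery truck holds at least ⌈152/12⌉ = 13 packages.

13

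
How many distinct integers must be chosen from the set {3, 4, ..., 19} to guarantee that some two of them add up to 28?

13

Two chosen integers sum to 28 exactly when both halves of some pair {x, 28−x} with 9 ≤ x ≤ 28−x ≤ 19 are chosen — 5 such pairs.
The remaining 7 elements (those with no distinct partner in range) can never complete a 28-sum, so the worst case takes all of them and one from each pair: 7 + 5 = 12.
The 13th integer has to be the second member of some pair, so 12 + 1 = 13.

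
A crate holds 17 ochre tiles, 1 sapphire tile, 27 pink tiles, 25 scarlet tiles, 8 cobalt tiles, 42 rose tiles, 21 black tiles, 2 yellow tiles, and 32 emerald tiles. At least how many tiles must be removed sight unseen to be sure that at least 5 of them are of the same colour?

The 9 colours are the holes; the tiles drawn are the pigeons.
To avoid 5 of any one colour, the worst case takes at most 4 of each colour, or every tile of a colour that has fewer than 4.
That gives 4 + 1 + 4 + 4 + 4 + 4 + 4 + 2 + 4 = 31 tiles with no colour reaching 5.
The next tile forces some colour to 5, so 31 + 1 = 32.

32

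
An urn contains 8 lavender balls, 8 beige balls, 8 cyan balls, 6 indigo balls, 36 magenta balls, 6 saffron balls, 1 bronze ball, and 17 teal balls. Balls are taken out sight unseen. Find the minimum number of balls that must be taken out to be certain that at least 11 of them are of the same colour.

58

By the pigeonhole principle, put each drawn ball into a box by colour. The largest draw with every box below 11 takes min(count, 10) from each colour; colours with fewer than 10 contribute all they have.
Σ min(cᵢ, 10) = 8 + 8 + 8 + 6 + 10 + 6 + 1 + 10 = 57.
Draw number 57 + 1 = 58 must push one box to 11.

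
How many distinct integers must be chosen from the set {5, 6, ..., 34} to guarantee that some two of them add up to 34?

Two chosen integers sum to 34 exactly when both halves of some pair {x, 34−x} with 5 ≤ x ≤ 34−x ≤ 29 are chosen — 12 such pairs.
The remaining 6 elements (those with no distinct partner in range) can never complete a 34-sum, so the worst case takes all of them and one from each pair: 6 + 12 = 18.
The 19th integer has to be the second member of some pair, so 18 + 1 = 19.

19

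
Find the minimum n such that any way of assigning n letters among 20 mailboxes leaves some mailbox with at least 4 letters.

With 60 letters one could put exactly 3 in each of the 20 mailboxes, and no mailbox would reach 4.
Pigeonhole: one more letter must land in a mailbox that already has 3, giving it 4.
So 20 × 3 + 1 = 61 letters are required.

61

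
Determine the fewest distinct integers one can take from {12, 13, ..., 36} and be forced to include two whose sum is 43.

16

Two chosen integers sum to 43 exactly when both halves of some pair {x, 43−x} with 12 ≤ x ≤ 43−x ≤ 31 are chosen — 10 such pairs.
The remaining 5 elements (those with no distinct partner in range) can never complete a 43-sum, so the worst case takes all of them and one from each pair: 5 + 10 = 15.
The 16th integer has to be the second member of some pair, so 15 + 1 = 16.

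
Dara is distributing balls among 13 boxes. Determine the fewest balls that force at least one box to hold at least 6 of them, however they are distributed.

With 65 balls one could put exactly 5 in each of the 13 boxes, and no box would reach 6.
Pigeonhole: one more ball must land in a box that already has 5, giving it 6.
So 13 × 5 + 1 = 66 balls are required.

66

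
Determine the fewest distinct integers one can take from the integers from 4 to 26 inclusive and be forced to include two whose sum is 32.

14

A set avoiding the sum 32 can contain at most one of each pair {x, 32−x}, plus the 3 elements whose complement lies outside the range or equal to its own complement.
The integers 4, …, 16 (13 of them) are such a set: any two sum to at least 4+5 = 9 and at most 15+16 = 31 < 32.
By pigeonhole, any 14th integer completes one of the 10 pairs, so 14 choices force a sum of 32.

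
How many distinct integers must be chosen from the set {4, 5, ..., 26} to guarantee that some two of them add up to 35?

15

Group the elements by complementary pair {x, 35−x}: {9,26}, {10,25}, {11,24}, …, giving 9 two-element pairs and 5 integers whose partner 35−x falls outside [4,26].
By the pigeonhole principle, treating each of those 14 groups as a pigeonhole, one can pick one integer per group — 14 integers — with no two summing to 35.
The 15th integer lands in an occupied pair, forcing a sum of 35.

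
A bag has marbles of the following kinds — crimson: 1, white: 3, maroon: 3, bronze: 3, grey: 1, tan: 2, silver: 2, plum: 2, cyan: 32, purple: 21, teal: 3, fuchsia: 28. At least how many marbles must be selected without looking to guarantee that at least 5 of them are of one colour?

33

The 12 colours are the holes; the marbles drawn are the pigeons.
To avoid 5 of any one colour, the worst case takes at most 4 of each colour, or every marble of a colour that has fewer than 4.
That gives 1 + 3 + 3 + 3 + 1 + 2 + 2 + 2 + 4 + 4 + 3 + 4 = 32 marbles with no colour reaching 5.
The next marble forces some colour to 5, so 32 + 1 = 33.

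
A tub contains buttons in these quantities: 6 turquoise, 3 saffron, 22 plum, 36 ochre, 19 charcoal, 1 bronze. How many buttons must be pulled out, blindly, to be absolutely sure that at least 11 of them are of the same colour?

An adversary could hand out at most 10 buttons per colour (turquoise, saffron, bronze run out sooner): 6 + 3 + 10 + 10 + 10 + 1 = 40 buttons and still no colour has 11.
By the pigeonhole principle, one more button lands in a colour already at 10, so 41 draws are enough and 40 are not.

41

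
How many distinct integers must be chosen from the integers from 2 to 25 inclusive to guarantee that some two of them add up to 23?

15

Group the elements by complementary pair {x, 23−x}: {2,21}, {3,20}, {4,19}, …, giving 10 two-element pairs and 4 integers whose partner 23−x falls outside [2,25].
Treating each of those 14 groups as a pigeonhole, one can pick one integer per group — 14 integers — with no two summing to 23.
The 15th integer lands in an occupied pair, forcing a sum of 23.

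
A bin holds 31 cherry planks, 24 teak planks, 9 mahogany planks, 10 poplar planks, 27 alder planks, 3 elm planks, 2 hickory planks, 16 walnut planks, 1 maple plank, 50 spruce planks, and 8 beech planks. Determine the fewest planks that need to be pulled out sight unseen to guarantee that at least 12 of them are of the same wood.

89

By the pigeonhole principle, put each drawn plank into a box by wood. The largest draw with every box below 12 takes min(count, 11) from each wood; woods with fewer than 11 contribute all they have.
Σ min(cᵢ, 11) = 11 + 11 + 9 + 10 + 11 + 3 + 2 + 11 + 1 + 11 + 8 = 88.
Draw number 88 + 1 = 89 must push one box to 12.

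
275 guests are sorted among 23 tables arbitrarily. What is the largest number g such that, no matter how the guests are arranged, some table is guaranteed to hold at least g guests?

By the pigeonhole principle, the 23 tables are the holes and the 275 guests are the pigeons.
If every table held at most 11 guests, the total would be at most 23 × 11 = 253, which is less than 275.
So some table holds at least ⌈275/23⌉ = 12 guests.

12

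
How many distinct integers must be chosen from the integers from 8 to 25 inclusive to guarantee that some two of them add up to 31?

A set avoiding the sum 31 can contain at most one of each pair {x, 31−x}, plus the 2 elements whose complement lies outside the range.
The integers 16, …, 25 (10 of them) are such a set: any two sum to at least 16+17 = 33 > 31.
Any 11th integer completes one of the 8 pairs, so 11 choices force a sum of 31.

11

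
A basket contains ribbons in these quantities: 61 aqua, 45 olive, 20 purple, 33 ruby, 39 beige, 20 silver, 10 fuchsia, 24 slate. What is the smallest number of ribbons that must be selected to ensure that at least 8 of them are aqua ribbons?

In the worst case for collecting aqua ribbons, every non-aqua ribbon comes out first.
There are 45 + 20 + 33 + 39 + 20 + 10 + 24 = 191 non-aqua ribbons altogether.
After those, each further ribbon must be aqua, so 191 + 8 = 199 draws guarantee 8 aqua ribbons.

199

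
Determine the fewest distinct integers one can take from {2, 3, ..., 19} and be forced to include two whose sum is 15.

13

Two chosen integers sum to 15 exactly when both halves of some pair {x, 15−x} with 2 ≤ x ≤ 15−x ≤ 13 are chosen — 6 such pairs.
The remaining 6 elements (those with no distinct partner in range) can never complete a 15-sum, so the worst case takes all of them and one from each pair: 6 + 6 = 12.
Pigeonhole: the 13th integer has to be the second member of some pair, so 12 + 1 = 13.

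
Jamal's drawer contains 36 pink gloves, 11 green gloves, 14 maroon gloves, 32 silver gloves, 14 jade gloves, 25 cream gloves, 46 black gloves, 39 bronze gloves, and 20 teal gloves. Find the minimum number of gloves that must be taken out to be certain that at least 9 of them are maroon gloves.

232

In the worst case for collecting maroon gloves, every non-maroon glove comes out first.
There are 36 + 11 + 32 + 14 + 25 + 46 + 39 + 20 = 223 non-maroon gloves altogether.
After those, each further glove must be maroon, so 223 + 9 = 232 draws guarantee 9 maroon gloves.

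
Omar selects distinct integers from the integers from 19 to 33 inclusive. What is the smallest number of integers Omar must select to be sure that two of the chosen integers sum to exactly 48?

Two chosen integers sum to 48 exactly when both halves of some pair {x, 48−x} with 19 ≤ x ≤ 48−x ≤ 29 are chosen — 5 such pairs.
The remaining 5 elements (those with no distinct partner in range) can never complete a 48-sum, so the worst case takes all of them and one from each pair: 5 + 5 = 10.
The 11th integer has to be the second member of some pair, so 10 + 1 = 11.

11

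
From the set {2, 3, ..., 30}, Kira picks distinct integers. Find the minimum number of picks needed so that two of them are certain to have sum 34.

17

Two chosen integers sum to 34 exactly when both halves of some pair {x, 34−x} with 4 ≤ x ≤ 34−x ≤ 30 are chosen — 13 such pairs.
The remaining 3 elements (those with no distinct partner in range) can never complete a 34-sum, so the worst case takes all of them and one from each pair: 3 + 13 = 16.
By pigeonhole, the 17th integer has to be the second member of some pair, so 16 + 1 = 17.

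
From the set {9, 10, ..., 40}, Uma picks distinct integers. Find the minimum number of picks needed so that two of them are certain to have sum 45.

19

A set avoiding the sum 45 can contain at most one of each pair {x, 45−x}, plus the 4 elements whose complement lies outside the range.
The integers 23, …, 40 (18 of them) are such a set: any two sum to at least 23+24 = 47 > 45.
By the pigeonhole principle, any 19th integer completes one of the 14 pairs, so 19 choices force a sum of 45.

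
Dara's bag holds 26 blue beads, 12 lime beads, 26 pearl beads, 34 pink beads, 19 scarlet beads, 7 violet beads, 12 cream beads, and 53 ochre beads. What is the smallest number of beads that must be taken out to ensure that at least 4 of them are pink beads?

159

In the worst case for collecting pink beads, every non-pink bead comes out first.
There are 26 + 12 + 26 + 19 + 7 + 12 + 53 = 155 non-pink beads altogether.
After those, each further bead must be pink, so 155 + 4 = 159 draws guarantee 4 pink beads.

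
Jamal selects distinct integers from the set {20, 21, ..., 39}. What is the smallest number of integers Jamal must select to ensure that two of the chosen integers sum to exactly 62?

Group the elements by complementary pair {x, 62−x}: {23,39}, {24,38}, {25,37}, …, giving 8 two-element pairs; the single value 31 (it cannot pair with itself since the integers are distinct); and 3 integers whose partner 62−x falls outside [20,39].
Pigeonhole: treating each of those 12 groups as a pigeonhole, one can pick one integer per group — 12 integers — with no two summing to 62.
The 13th integer lands in an occupied pair, forcing a sum of 62.

13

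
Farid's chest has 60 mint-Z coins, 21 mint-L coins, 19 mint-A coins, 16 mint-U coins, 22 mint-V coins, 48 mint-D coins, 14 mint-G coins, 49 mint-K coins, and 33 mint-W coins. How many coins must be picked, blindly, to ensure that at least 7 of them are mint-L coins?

In the worst case for collecting mint-L coins, every non-mint-L coin comes out first.
There are 60 + 19 + 16 + 22 + 48 + 14 + 49 + 33 = 261 non-mint-L coins altogether.
After those, each further coin must be mint-L, so 261 + 7 = 268 draws guarantee 7 mint-L coins.

268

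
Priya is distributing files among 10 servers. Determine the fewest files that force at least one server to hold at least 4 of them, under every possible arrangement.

31

With 30 files one could put exactly 3 in each of the 10 servers, and no server would reach 4.
By the pigeonhole principle, one more file must land in a server that already has 3, giving it 4.
So 10 × 3 + 1 = 31 files are required.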